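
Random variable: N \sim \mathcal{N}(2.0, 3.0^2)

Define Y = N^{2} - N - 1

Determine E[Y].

E[Y] = 1*E[N²] - 1*E[N] - 1
E[N] = 2
E[N²] = Var(N) + (E[N])² = 9 + 4 = 13
E[Y] = 1*13 - 1*2 - 1 = 10

10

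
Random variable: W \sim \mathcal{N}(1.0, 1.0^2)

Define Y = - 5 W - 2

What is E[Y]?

For Y = -5W - 2:
E[Y] = -5 * E[W] - 2
E[W] = 1.0 = 1
E[Y] = -5 * 1 - 2 = -7

-7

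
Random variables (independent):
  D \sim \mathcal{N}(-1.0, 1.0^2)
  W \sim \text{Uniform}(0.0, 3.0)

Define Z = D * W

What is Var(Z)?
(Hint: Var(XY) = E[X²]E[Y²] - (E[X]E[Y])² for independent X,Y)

Var(XY) = E[X²]E[Y²] - (E[X]E[Y])²
E[D] = -1, Var(D) = 1
E[W] = 1.5, Var(W) = 0.75
E[D²] = 1 + (-1)² = 2
E[W²] = 0.75 + 1.5² = 3
Var(Z) = 2*3 - (-1*1.5)²
= 6 - 2.25 = 3.75

3.75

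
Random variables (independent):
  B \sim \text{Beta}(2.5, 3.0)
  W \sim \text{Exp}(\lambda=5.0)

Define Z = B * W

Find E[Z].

For independent RVs: E[XY] = E[X]*E[Y]
E[B] = 0.45454545
E[W] = 0.2
E[Z] = 0.45454545 * 0.2 = 0.090909091

0.090909091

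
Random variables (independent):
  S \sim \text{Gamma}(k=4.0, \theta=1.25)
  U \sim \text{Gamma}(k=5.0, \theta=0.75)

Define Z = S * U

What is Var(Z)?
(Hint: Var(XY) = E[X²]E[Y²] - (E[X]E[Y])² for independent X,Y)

Var(XY) = E[X²]E[Y²] - (E[X]E[Y])²
E[S] = 5, Var(S) = 6.25
E[U] = 3.75, Var(U) = 2.8125
E[S²] = 6.25 + 5² = 31.25
E[U²] = 2.8125 + 3.75² = 16.875
Var(Z) = 31.25*16.875 - (5*3.75)²
= 527.34375 - 351.5625 = 175.78125

175.78125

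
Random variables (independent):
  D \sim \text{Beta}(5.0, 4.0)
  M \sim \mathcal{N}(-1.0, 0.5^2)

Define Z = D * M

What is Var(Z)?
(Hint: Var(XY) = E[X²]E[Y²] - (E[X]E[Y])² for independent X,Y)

Var(XY) = E[X²]E[Y²] - (E[X]E[Y])²
E[D] = 0.55555556, Var(D) = 0.024691358
E[M] = -1, Var(M) = 0.25
E[D²] = 0.024691358 + 0.55555556² = 0.33333333
E[M²] = 0.25 + (-1)² = 1.25
Var(Z) = 0.33333333*1.25 - (0.55555556*(-1))²
= 0.41666667 - 0.30864198 = 0.10802469

0.10802469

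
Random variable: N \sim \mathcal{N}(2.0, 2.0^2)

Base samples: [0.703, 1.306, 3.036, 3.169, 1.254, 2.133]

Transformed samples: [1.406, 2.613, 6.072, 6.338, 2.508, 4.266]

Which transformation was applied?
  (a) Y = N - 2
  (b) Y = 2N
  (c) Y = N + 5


Checking option (b) Y = 2N:
  N = 0.703 -> Y = 1.406 ✓
  N = 1.306 -> Y = 2.613 ✓
  N = 3.036 -> Y = 6.072 ✓
All samples match this transformation.

(b) 2N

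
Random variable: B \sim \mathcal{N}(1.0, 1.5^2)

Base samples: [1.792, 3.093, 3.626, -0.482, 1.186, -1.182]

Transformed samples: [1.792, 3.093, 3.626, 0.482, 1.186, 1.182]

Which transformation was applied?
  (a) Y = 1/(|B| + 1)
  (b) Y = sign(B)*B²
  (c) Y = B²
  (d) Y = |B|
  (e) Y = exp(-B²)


Checking option (d) Y = |B|:
  B = 1.792 -> Y = 1.792 ✓
  B = 3.093 -> Y = 3.093 ✓
  B = 3.626 -> Y = 3.626 ✓
All samples match this transformation.

(d) |B|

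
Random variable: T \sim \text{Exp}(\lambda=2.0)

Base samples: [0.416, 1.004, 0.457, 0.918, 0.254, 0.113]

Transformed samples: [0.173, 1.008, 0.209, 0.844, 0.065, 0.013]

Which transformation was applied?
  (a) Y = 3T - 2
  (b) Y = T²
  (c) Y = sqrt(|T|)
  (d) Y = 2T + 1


Checking option (b) Y = T²:
  T = 0.416 -> Y = 0.173 ✓
  T = 1.004 -> Y = 1.008 ✓
  T = 0.457 -> Y = 0.209 ✓
All samples match this transformation.

(b) T²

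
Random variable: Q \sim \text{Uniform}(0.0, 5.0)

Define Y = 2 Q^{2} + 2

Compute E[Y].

E[Y] = 2*E[Q²] + 2
E[Q] = 2.5
E[Q²] = Var(Q) + (E[Q])² = 2.0833333 + 6.25 = 8.3333333
E[Y] = 2*8.3333333 + 2 = 18.666667

18.666667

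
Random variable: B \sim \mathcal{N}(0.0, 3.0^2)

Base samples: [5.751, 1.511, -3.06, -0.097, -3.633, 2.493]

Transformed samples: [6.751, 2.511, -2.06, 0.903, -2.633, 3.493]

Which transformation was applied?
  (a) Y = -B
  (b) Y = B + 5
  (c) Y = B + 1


Checking option (c) Y = B + 1:
  B = 5.751 -> Y = 6.751 ✓
  B = 1.511 -> Y = 2.511 ✓
  B = -3.06 -> Y = -2.06 ✓
All samples match this transformation.

(c) B + 1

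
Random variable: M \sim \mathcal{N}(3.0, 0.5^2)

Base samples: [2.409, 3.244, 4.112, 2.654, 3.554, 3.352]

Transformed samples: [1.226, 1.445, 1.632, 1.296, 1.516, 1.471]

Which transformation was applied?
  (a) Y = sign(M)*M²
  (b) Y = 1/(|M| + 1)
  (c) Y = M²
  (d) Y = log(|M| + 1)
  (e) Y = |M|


Checking option (d) Y = log(|M| + 1):
  M = 2.409 -> Y = 1.226 ✓
  M = 3.244 -> Y = 1.445 ✓
  M = 4.112 -> Y = 1.632 ✓
All samples match this transformation.

(d) log(|M| + 1)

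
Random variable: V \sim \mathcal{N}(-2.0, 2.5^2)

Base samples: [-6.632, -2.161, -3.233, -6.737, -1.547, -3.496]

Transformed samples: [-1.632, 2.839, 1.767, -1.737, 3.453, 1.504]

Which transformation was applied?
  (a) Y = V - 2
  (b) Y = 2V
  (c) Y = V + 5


Checking option (c) Y = V + 5:
  V = -6.632 -> Y = -1.632 ✓
  V = -2.161 -> Y = 2.839 ✓
  V = -3.233 -> Y = 1.767 ✓
All samples match this transformation.

(c) V + 5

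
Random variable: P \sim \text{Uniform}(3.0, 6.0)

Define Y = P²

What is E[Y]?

Using E[X²] = Var(X) + (E[X])²:
E[P] = 4.5
Var(P) = (6 - 3)^2/12 = 0.75
E[P²] = 0.75 + 4.5² = 0.75 + 20.25 = 21

21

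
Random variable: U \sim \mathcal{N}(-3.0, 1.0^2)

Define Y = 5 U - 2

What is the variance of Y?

For Y = aU + b: Var(Y) = a² * Var(U)
Var(U) = 1.0^2 = 1
Var(Y) = 5² * 1 = 25 * 1 = 25

25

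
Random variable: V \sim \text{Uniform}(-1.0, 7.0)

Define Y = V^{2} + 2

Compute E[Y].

E[Y] = 1*E[V²] + 2
E[V] = 3
E[V²] = Var(V) + (E[V])² = 5.3333333 + 9 = 14.333333
E[Y] = 1*14.333333 + 2 = 16.333333

16.333333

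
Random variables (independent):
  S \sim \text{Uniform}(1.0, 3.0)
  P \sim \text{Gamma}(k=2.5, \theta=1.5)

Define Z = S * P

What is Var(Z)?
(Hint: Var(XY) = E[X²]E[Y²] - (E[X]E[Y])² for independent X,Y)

Var(XY) = E[X²]E[Y²] - (E[X]E[Y])²
E[S] = 2, Var(S) = 0.33333333
E[P] = 3.75, Var(P) = 5.625
E[S²] = 0.33333333 + 2² = 4.3333333
E[P²] = 5.625 + 3.75² = 19.6875
Var(Z) = 4.3333333*19.6875 - (2*3.75)²
= 85.3125 - 56.25 = 29.0625

29.0625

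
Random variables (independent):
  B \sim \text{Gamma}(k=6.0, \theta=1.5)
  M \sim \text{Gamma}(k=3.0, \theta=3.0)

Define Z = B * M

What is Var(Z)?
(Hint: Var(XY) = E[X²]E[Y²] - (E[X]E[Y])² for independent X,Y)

Var(XY) = E[X²]E[Y²] - (E[X]E[Y])²
E[B] = 9, Var(B) = 13.5
E[M] = 9, Var(M) = 27
E[B²] = 13.5 + 9² = 94.5
E[M²] = 27 + 9² = 108
Var(Z) = 94.5*108 - (9*9)²
= 10206 - 6561 = 3645

3645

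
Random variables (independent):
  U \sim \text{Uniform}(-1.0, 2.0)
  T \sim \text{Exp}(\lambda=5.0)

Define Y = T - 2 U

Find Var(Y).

For independent RVs: Var(aX + bY) = a²Var(X) + b²Var(Y)
Var(U) = 0.75
Var(T) = 0.04
Var(Y) = (-2)²*0.75 + 1²*0.04
= 4*0.75 + 1*0.04 = 3.04

3.04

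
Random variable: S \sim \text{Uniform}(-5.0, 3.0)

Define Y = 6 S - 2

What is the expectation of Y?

For Y = 6S - 2:
E[Y] = 6 * E[S] - 2
E[S] = (-5 + 3)/2 = -1
E[Y] = 6 * (-1) - 2 = -8

-8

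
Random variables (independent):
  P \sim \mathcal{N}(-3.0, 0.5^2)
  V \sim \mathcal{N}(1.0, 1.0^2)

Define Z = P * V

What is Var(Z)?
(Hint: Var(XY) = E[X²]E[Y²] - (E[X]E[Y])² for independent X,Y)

Var(XY) = E[X²]E[Y²] - (E[X]E[Y])²
E[P] = -3, Var(P) = 0.25
E[V] = 1, Var(V) = 1
E[P²] = 0.25 + (-3)² = 9.25
E[V²] = 1 + 1² = 2
Var(Z) = 9.25*2 - (-3*1)²
= 18.5 - 9 = 9.5

9.5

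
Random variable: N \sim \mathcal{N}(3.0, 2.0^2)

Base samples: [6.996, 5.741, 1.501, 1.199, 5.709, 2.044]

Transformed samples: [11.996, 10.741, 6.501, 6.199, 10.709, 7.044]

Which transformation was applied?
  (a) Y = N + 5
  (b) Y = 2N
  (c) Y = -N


Checking option (a) Y = N + 5:
  N = 6.996 -> Y = 11.996 ✓
  N = 5.741 -> Y = 10.741 ✓
  N = 1.501 -> Y = 6.501 ✓
All samples match this transformation.

(a) N + 5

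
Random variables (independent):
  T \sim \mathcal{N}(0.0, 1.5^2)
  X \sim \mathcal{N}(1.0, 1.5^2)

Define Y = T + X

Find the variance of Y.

For independent RVs: Var(aX + bY) = a²Var(X) + b²Var(Y)
Var(T) = 2.25
Var(X) = 2.25
Var(Y) = 1²*2.25 + 1²*2.25
= 1*2.25 + 1*2.25 = 4.5

4.5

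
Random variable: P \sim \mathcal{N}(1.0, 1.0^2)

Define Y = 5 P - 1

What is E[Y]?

For Y = 5P - 1:
E[Y] = 5 * E[P] - 1
E[P] = 1.0 = 1
E[Y] = 5 * 1 - 1 = 4

4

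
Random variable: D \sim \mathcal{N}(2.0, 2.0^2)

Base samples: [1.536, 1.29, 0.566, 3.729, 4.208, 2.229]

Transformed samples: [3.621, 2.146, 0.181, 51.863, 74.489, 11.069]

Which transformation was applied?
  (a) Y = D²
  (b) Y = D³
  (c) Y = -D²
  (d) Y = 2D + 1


Checking option (b) Y = D³:
  D = 1.536 -> Y = 3.621 ✓
  D = 1.29 -> Y = 2.146 ✓
  D = 0.566 -> Y = 0.181 ✓
All samples match this transformation.

(b) D³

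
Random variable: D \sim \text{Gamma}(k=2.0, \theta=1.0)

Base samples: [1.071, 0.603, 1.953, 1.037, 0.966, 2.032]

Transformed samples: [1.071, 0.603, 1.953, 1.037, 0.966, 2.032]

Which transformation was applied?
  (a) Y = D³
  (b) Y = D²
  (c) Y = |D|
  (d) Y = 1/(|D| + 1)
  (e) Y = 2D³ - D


Checking option (c) Y = |D|:
  D = 1.071 -> Y = 1.071 ✓
  D = 0.603 -> Y = 0.603 ✓
  D = 1.953 -> Y = 1.953 ✓
All samples match this transformation.

(c) |D|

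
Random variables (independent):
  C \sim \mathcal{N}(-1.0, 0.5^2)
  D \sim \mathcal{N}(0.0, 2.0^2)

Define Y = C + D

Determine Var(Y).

For independent RVs: Var(aX + bY) = a²Var(X) + b²Var(Y)
Var(C) = 0.25
Var(D) = 4
Var(Y) = 1²*0.25 + 1²*4
= 1*0.25 + 1*4 = 4.25

4.25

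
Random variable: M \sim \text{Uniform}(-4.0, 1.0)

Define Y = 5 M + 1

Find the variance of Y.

For Y = aM + b: Var(Y) = a² * Var(M)
Var(M) = (1 + 4)^2/12 = 2.0833333
Var(Y) = 5² * 2.0833333 = 25 * 2.0833333 = 52.083333

52.083333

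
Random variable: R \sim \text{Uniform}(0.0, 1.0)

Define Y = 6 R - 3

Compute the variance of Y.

For Y = aR + b: Var(Y) = a² * Var(R)
Var(R) = (1 - 0)^2/12 = 0.083333333
Var(Y) = 6² * 0.083333333 = 36 * 0.083333333 = 3

3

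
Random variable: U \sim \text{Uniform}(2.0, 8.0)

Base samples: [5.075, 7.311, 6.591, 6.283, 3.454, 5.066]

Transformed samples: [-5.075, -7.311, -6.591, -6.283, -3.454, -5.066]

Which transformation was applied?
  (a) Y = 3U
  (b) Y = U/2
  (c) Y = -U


Checking option (c) Y = -U:
  U = 5.075 -> Y = -5.075 ✓
  U = 7.311 -> Y = -7.311 ✓
  U = 6.591 -> Y = -6.591 ✓
All samples match this transformation.

(c) -U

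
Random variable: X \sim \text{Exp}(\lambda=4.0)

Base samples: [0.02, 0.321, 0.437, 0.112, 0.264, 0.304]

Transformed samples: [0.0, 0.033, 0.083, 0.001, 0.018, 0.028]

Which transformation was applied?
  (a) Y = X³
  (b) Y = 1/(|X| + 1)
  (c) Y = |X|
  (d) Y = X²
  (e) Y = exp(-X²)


Checking option (a) Y = X³:
  X = 0.02 -> Y = 0.0 ✓
  X = 0.321 -> Y = 0.033 ✓
  X = 0.437 -> Y = 0.083 ✓
All samples match this transformation.

(a) X³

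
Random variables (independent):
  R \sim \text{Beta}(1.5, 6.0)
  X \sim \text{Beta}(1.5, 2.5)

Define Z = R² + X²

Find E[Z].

E[Z] = E[R²] + E[X²]
E[R²] = Var(R) + E[R]² = 0.018823529 + 0.04 = 0.058823529
E[X²] = Var(X) + E[X]² = 0.046875 + 0.140625 = 0.1875
E[Z] = 0.058823529 + 0.1875 = 0.24632353

0.24632353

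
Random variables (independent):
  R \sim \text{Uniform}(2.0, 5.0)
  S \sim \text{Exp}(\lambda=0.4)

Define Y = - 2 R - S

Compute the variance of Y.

For independent RVs: Var(aX + bY) = a²Var(X) + b²Var(Y)
Var(R) = 0.75
Var(S) = 6.25
Var(Y) = (-2)²*0.75 + (-1)²*6.25
= 4*0.75 + 1*6.25 = 9.25

9.25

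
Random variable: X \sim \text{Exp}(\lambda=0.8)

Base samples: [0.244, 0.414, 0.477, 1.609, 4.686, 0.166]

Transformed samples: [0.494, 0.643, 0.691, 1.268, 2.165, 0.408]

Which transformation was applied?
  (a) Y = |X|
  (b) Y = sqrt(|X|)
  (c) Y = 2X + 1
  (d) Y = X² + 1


Checking option (b) Y = sqrt(|X|):
  X = 0.244 -> Y = 0.494 ✓
  X = 0.414 -> Y = 0.643 ✓
  X = 0.477 -> Y = 0.691 ✓
All samples match this transformation.

(b) sqrt(|X|)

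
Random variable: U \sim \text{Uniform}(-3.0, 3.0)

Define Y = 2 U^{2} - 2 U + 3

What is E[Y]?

E[Y] = 2*E[U²] - 2*E[U] + 3
E[U] = 0
E[U²] = Var(U) + (E[U])² = 3 + 0 = 3
E[Y] = 2*3 - 2*0 + 3 = 9

9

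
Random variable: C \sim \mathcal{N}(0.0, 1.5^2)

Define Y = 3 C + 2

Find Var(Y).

For Y = aC + b: Var(Y) = a² * Var(C)
Var(C) = 1.5^2 = 2.25
Var(Y) = 3² * 2.25 = 9 * 2.25 = 20.25

20.25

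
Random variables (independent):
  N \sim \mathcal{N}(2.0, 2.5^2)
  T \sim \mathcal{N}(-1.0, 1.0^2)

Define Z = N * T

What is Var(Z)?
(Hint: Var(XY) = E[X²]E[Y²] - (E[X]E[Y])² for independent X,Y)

Var(XY) = E[X²]E[Y²] - (E[X]E[Y])²
E[N] = 2, Var(N) = 6.25
E[T] = -1, Var(T) = 1
E[N²] = 6.25 + 2² = 10.25
E[T²] = 1 + (-1)² = 2
Var(Z) = 10.25*2 - (2*(-1))²
= 20.5 - 4 = 16.5

16.5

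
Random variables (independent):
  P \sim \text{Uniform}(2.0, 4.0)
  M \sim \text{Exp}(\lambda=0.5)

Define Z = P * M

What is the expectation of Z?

For independent RVs: E[XY] = E[X]*E[Y]
E[P] = 3
E[M] = 2
E[Z] = 3 * 2 = 6

6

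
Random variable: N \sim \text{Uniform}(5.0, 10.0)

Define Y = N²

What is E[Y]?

E[N²] = Var(N) + (E[N])² = 2.0833333 + 56.25 = 58.333333

58.333333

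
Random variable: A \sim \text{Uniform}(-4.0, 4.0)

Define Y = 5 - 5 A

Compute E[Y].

For Y = -5A + 5:
E[Y] = -5 * E[A] + 5
E[A] = (-4 + 4)/2 = 0
E[Y] = -5 * 0 + 5 = 5

5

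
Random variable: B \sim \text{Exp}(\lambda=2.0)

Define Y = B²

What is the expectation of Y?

E[B²] = Var(B) + (E[B])² = 0.25 + 0.25 = 0.5

0.5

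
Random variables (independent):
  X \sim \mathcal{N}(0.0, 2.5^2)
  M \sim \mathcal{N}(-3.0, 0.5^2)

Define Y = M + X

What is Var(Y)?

For independent RVs: Var(aX + bY) = a²Var(X) + b²Var(Y)
Var(X) = 6.25
Var(M) = 0.25
Var(Y) = 1²*6.25 + 1²*0.25
= 1*6.25 + 1*0.25 = 6.5

6.5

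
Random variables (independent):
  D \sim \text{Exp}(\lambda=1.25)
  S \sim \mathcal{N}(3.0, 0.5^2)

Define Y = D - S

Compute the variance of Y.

For independent RVs: Var(aX + bY) = a²Var(X) + b²Var(Y)
Var(D) = 0.64
Var(S) = 0.25
Var(Y) = 1²*0.64 + (-1)²*0.25
= 1*0.64 + 1*0.25 = 0.89

0.89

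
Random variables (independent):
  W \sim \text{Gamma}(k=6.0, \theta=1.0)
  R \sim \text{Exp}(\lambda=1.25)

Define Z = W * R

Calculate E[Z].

For independent RVs: E[XY] = E[X]*E[Y]
E[W] = 6
E[R] = 0.8
E[Z] = 6 * 0.8 = 4.8

4.8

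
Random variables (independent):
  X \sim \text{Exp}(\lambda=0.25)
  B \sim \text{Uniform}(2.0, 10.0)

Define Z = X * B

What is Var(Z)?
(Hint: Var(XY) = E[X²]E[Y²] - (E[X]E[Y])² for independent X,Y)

Var(XY) = E[X²]E[Y²] - (E[X]E[Y])²
E[X] = 4, Var(X) = 16
E[B] = 6, Var(B) = 5.3333333
E[X²] = 16 + 4² = 32
E[B²] = 5.3333333 + 6² = 41.333333
Var(Z) = 32*41.333333 - (4*6)²
= 1322.6667 - 576 = 746.66667

746.66667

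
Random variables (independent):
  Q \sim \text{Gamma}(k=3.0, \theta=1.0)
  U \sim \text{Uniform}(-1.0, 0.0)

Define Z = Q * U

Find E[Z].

For independent RVs: E[XY] = E[X]*E[Y]
E[Q] = 3
E[U] = -0.5
E[Z] = 3 * (-0.5) = -1.5

-1.5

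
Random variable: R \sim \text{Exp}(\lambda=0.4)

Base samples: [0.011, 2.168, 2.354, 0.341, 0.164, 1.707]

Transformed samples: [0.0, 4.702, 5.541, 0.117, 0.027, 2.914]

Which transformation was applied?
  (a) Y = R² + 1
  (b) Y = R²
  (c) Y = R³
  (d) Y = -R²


Checking option (b) Y = R²:
  R = 0.011 -> Y = 0.0 ✓
  R = 2.168 -> Y = 4.702 ✓
  R = 2.354 -> Y = 5.541 ✓
All samples match this transformation.

(b) R²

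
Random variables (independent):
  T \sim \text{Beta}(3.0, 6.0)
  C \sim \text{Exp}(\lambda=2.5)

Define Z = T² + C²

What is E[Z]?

E[Z] = E[T²] + E[C²]
E[T²] = Var(T) + E[T]² = 0.022222222 + 0.11111111 = 0.13333333
E[C²] = Var(C) + E[C]² = 0.16 + 0.16 = 0.32
E[Z] = 0.13333333 + 0.32 = 0.45333333

0.45333333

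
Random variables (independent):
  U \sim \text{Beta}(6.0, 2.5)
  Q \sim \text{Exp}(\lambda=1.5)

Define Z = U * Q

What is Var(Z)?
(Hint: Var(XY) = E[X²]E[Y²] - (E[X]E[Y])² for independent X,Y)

Var(XY) = E[X²]E[Y²] - (E[X]E[Y])²
E[U] = 0.70588235, Var(U) = 0.021853943
E[Q] = 0.66666667, Var(Q) = 0.44444444
E[U²] = 0.021853943 + 0.70588235² = 0.52012384
E[Q²] = 0.44444444 + 0.66666667² = 0.88888889
Var(Z) = 0.52012384*0.88888889 - (0.70588235*0.66666667)²
= 0.4623323 - 0.22145329 = 0.24087901

0.24087901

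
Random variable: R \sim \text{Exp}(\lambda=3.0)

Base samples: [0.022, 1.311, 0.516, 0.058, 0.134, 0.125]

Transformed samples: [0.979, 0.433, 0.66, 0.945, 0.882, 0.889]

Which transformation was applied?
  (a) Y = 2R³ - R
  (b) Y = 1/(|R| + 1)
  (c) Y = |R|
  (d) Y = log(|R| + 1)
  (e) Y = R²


Checking option (b) Y = 1/(|R| + 1):
  R = 0.022 -> Y = 0.979 ✓
  R = 1.311 -> Y = 0.433 ✓
  R = 0.516 -> Y = 0.66 ✓
All samples match this transformation.

(b) 1/(|R| + 1)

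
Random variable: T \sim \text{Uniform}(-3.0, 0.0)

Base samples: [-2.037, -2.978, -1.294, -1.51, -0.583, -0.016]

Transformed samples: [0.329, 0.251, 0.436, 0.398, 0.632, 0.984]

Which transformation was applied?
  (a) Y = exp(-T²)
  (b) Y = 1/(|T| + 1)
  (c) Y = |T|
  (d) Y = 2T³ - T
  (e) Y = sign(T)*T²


Checking option (b) Y = 1/(|T| + 1):
  T = -2.037 -> Y = 0.329 ✓
  T = -2.978 -> Y = 0.251 ✓
  T = -1.294 -> Y = 0.436 ✓
All samples match this transformation.

(b) 1/(|T| + 1)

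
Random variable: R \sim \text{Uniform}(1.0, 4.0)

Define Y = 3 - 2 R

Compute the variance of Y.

For Y = aR + b: Var(Y) = a² * Var(R)
Var(R) = (4 - 1)^2/12 = 0.75
Var(Y) = (-2)² * 0.75 = 4 * 0.75 = 3

3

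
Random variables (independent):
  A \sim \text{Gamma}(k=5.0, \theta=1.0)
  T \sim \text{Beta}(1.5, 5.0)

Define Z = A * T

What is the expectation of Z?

For independent RVs: E[XY] = E[X]*E[Y]
E[A] = 5
E[T] = 0.23076923
E[Z] = 5 * 0.23076923 = 1.1538462

1.1538462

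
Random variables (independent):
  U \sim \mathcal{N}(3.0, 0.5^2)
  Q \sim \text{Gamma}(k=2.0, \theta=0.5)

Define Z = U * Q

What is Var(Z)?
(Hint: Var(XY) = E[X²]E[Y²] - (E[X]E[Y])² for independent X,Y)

Var(XY) = E[X²]E[Y²] - (E[X]E[Y])²
E[U] = 3, Var(U) = 0.25
E[Q] = 1, Var(Q) = 0.5
E[U²] = 0.25 + 3² = 9.25
E[Q²] = 0.5 + 1² = 1.5
Var(Z) = 9.25*1.5 - (3*1)²
= 13.875 - 9 = 4.875

4.875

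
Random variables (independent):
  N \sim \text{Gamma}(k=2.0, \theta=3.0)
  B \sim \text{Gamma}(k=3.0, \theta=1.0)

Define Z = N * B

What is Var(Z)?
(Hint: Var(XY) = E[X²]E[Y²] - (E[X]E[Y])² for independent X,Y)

Var(XY) = E[X²]E[Y²] - (E[X]E[Y])²
E[N] = 6, Var(N) = 18
E[B] = 3, Var(B) = 3
E[N²] = 18 + 6² = 54
E[B²] = 3 + 3² = 12
Var(Z) = 54*12 - (6*3)²
= 648 - 324 = 324

324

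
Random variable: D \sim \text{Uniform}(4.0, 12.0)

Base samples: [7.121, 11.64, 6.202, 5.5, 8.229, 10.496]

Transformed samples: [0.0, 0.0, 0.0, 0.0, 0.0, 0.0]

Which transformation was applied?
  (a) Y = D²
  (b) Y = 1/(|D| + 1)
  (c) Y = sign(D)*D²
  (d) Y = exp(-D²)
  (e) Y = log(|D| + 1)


Checking option (d) Y = exp(-D²):
  D = 7.121 -> Y = 0.0 ✓
  D = 11.64 -> Y = 0.0 ✓
  D = 6.202 -> Y = 0.0 ✓
All samples match this transformation.

(d) exp(-D²)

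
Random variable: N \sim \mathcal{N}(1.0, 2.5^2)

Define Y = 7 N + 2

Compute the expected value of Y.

For Y = 7N + 2:
E[Y] = 7 * E[N] + 2
E[N] = 1.0 = 1
E[Y] = 7 * 1 + 2 = 9

9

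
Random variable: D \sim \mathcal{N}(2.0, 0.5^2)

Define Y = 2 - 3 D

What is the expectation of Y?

For Y = -3D + 2:
E[Y] = -3 * E[D] + 2
E[D] = 2.0 = 2
E[Y] = -3 * 2 + 2 = -4

-4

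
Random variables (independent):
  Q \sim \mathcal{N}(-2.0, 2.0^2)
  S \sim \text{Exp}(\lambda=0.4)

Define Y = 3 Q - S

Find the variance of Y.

For independent RVs: Var(aX + bY) = a²Var(X) + b²Var(Y)
Var(Q) = 4
Var(S) = 6.25
Var(Y) = 3²*4 + (-1)²*6.25
= 9*4 + 1*6.25 = 42.25

42.25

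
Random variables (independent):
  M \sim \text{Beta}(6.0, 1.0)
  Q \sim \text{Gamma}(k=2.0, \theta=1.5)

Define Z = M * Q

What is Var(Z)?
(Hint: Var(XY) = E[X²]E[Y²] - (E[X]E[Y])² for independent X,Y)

Var(XY) = E[X²]E[Y²] - (E[X]E[Y])²
E[M] = 0.85714286, Var(M) = 0.015306122
E[Q] = 3, Var(Q) = 4.5
E[M²] = 0.015306122 + 0.85714286² = 0.75
E[Q²] = 4.5 + 3² = 13.5
Var(Z) = 0.75*13.5 - (0.85714286*3)²
= 10.125 - 6.6122449 = 3.5127551

3.5127551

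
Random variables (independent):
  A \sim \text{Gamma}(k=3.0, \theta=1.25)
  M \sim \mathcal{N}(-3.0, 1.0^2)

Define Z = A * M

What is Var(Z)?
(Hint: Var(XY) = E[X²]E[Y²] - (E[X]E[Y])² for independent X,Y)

Var(XY) = E[X²]E[Y²] - (E[X]E[Y])²
E[A] = 3.75, Var(A) = 4.6875
E[M] = -3, Var(M) = 1
E[A²] = 4.6875 + 3.75² = 18.75
E[M²] = 1 + (-3)² = 10
Var(Z) = 18.75*10 - (3.75*(-3))²
= 187.5 - 126.5625 = 60.9375

60.9375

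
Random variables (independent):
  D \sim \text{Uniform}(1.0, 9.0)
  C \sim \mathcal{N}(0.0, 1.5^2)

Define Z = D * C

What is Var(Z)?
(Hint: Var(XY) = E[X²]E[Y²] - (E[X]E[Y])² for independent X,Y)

Var(XY) = E[X²]E[Y²] - (E[X]E[Y])²
E[D] = 5, Var(D) = 5.3333333
E[C] = 0, Var(C) = 2.25
E[D²] = 5.3333333 + 5² = 30.333333
E[C²] = 2.25 + 0² = 2.25
Var(Z) = 30.333333*2.25 - (5*0)²
= 68.25 - 0 = 68.25

68.25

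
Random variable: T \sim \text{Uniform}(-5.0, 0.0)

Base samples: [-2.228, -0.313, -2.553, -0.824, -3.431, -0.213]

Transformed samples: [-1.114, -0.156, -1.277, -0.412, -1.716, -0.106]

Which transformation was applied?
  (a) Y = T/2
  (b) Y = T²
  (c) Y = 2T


Checking option (a) Y = T/2:
  T = -2.228 -> Y = -1.114 ✓
  T = -0.313 -> Y = -0.156 ✓
  T = -2.553 -> Y = -1.277 ✓
All samples match this transformation.

(a) T/2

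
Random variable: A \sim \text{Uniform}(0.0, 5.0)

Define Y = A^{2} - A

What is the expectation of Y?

E[Y] = 1*E[A²] - 1*E[A]
E[A] = 2.5
E[A²] = Var(A) + (E[A])² = 2.0833333 + 6.25 = 8.3333333
E[Y] = 1*8.3333333 - 1*2.5 = 5.8333333

5.8333333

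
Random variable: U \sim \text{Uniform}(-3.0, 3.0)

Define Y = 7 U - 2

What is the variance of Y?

For Y = aU + b: Var(Y) = a² * Var(U)
Var(U) = (3 + 3)^2/12 = 3
Var(Y) = 7² * 3 = 49 * 3 = 147

147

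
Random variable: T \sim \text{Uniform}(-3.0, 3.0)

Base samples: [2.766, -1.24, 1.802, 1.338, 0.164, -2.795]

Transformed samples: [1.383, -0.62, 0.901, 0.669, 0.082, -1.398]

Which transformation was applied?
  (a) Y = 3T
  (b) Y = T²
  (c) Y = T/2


Checking option (c) Y = T/2:
  T = 2.766 -> Y = 1.383 ✓
  T = -1.24 -> Y = -0.62 ✓
  T = 1.802 -> Y = 0.901 ✓
All samples match this transformation.

(c) T/2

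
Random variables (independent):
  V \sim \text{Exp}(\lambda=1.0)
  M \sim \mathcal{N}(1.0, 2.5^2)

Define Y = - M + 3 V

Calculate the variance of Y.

For independent RVs: Var(aX + bY) = a²Var(X) + b²Var(Y)
Var(V) = 1
Var(M) = 6.25
Var(Y) = 3²*1 + (-1)²*6.25
= 9*1 + 1*6.25 = 15.25

15.25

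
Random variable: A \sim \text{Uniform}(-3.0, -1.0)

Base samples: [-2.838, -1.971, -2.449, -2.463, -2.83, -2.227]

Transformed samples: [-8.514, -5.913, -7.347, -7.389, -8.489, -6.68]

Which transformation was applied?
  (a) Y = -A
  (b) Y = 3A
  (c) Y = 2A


Checking option (b) Y = 3A:
  A = -2.838 -> Y = -8.514 ✓
  A = -1.971 -> Y = -5.913 ✓
  A = -2.449 -> Y = -7.347 ✓
All samples match this transformation.

(b) 3A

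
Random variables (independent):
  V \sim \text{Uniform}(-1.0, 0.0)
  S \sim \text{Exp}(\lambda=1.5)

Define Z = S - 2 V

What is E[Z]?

E[Z] = -2*E[V] + 1*E[S]
E[V] = -0.5
E[S] = 0.66666667
E[Z] = -2*(-0.5) + 1*0.66666667 = 1.6666667

1.6666667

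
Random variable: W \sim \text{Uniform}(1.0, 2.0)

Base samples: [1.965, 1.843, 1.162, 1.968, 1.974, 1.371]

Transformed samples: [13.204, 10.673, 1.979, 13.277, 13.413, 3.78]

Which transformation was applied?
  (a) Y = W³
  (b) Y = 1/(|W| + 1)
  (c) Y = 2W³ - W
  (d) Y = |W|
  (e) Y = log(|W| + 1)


Checking option (c) Y = 2W³ - W:
  W = 1.965 -> Y = 13.204 ✓
  W = 1.843 -> Y = 10.673 ✓
  W = 1.162 -> Y = 1.979 ✓
All samples match this transformation.

(c) 2W³ - W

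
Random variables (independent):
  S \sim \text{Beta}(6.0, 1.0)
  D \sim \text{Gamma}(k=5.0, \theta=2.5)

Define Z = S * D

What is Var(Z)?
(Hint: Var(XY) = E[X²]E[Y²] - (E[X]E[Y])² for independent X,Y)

Var(XY) = E[X²]E[Y²] - (E[X]E[Y])²
E[S] = 0.85714286, Var(S) = 0.015306122
E[D] = 12.5, Var(D) = 31.25
E[S²] = 0.015306122 + 0.85714286² = 0.75
E[D²] = 31.25 + 12.5² = 187.5
Var(Z) = 0.75*187.5 - (0.85714286*12.5)²
= 140.625 - 114.79592 = 25.829082

25.829082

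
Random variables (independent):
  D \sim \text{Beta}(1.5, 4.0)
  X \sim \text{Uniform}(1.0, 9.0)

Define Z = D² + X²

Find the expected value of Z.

E[Z] = E[D²] + E[X²]
E[D²] = Var(D) + E[D]² = 0.03051494 + 0.074380165 = 0.1048951
E[X²] = Var(X) + E[X]² = 5.3333333 + 25 = 30.333333
E[Z] = 0.1048951 + 30.333333 = 30.438228

30.438228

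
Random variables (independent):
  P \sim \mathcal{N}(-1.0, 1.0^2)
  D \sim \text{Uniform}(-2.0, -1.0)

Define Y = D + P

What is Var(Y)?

For independent RVs: Var(aX + bY) = a²Var(X) + b²Var(Y)
Var(P) = 1
Var(D) = 0.083333333
Var(Y) = 1²*1 + 1²*0.083333333
= 1*1 + 1*0.083333333 = 1.0833333

1.0833333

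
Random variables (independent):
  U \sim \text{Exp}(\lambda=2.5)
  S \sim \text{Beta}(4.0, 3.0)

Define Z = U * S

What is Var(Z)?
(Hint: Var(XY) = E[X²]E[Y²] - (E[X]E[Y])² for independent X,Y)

Var(XY) = E[X²]E[Y²] - (E[X]E[Y])²
E[U] = 0.4, Var(U) = 0.16
E[S] = 0.57142857, Var(S) = 0.030612245
E[U²] = 0.16 + 0.4² = 0.32
E[S²] = 0.030612245 + 0.57142857² = 0.35714286
Var(Z) = 0.32*0.35714286 - (0.4*0.57142857)²
= 0.11428571 - 0.052244898 = 0.062040816

0.062040816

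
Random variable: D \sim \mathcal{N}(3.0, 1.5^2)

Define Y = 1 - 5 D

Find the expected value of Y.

For Y = -5D + 1:
E[Y] = -5 * E[D] + 1
E[D] = 3.0 = 3
E[Y] = -5 * 3 + 1 = -14

-14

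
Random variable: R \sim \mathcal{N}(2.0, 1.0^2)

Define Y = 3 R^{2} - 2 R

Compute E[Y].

E[Y] = 3*E[R²] - 2*E[R]
E[R] = 2
E[R²] = Var(R) + (E[R])² = 1 + 4 = 5
E[Y] = 3*5 - 2*2 = 11

11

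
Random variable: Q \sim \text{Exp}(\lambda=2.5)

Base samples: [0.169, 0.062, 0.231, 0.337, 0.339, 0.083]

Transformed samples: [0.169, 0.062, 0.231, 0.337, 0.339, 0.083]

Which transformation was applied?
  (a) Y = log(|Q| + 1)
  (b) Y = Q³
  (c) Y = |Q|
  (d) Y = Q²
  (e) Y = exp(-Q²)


Checking option (c) Y = |Q|:
  Q = 0.169 -> Y = 0.169 ✓
  Q = 0.062 -> Y = 0.062 ✓
  Q = 0.231 -> Y = 0.231 ✓
All samples match this transformation.

(c) |Q|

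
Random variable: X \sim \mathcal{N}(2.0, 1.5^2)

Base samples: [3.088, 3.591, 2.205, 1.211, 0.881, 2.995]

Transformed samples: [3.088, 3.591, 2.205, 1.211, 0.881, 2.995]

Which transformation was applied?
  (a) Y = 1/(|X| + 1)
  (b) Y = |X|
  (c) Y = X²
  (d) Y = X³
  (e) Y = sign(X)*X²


Checking option (b) Y = |X|:
  X = 3.088 -> Y = 3.088 ✓
  X = 3.591 -> Y = 3.591 ✓
  X = 2.205 -> Y = 2.205 ✓
All samples match this transformation.

(b) |X|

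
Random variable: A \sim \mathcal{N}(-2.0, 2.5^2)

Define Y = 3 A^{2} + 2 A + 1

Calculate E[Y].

E[Y] = 3*E[A²] + 2*E[A] + 1
E[A] = -2
E[A²] = Var(A) + (E[A])² = 6.25 + 4 = 10.25
E[Y] = 3*10.25 + 2*(-2) + 1 = 27.75

27.75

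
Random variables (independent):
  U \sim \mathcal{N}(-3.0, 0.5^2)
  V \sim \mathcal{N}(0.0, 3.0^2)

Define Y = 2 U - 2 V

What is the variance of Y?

For independent RVs: Var(aX + bY) = a²Var(X) + b²Var(Y)
Var(U) = 0.25
Var(V) = 9
Var(Y) = 2²*0.25 + (-2)²*9
= 4*0.25 + 4*9 = 37

37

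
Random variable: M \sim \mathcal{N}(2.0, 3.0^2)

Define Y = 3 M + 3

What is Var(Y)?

For Y = aM + b: Var(Y) = a² * Var(M)
Var(M) = 3.0^2 = 9
Var(Y) = 3² * 9 = 9 * 9 = 81

81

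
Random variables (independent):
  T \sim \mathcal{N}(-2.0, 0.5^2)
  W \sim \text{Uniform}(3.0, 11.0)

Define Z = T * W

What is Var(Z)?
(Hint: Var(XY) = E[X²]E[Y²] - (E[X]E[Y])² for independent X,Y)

Var(XY) = E[X²]E[Y²] - (E[X]E[Y])²
E[T] = -2, Var(T) = 0.25
E[W] = 7, Var(W) = 5.3333333
E[T²] = 0.25 + (-2)² = 4.25
E[W²] = 5.3333333 + 7² = 54.333333
Var(Z) = 4.25*54.333333 - (-2*7)²
= 230.91667 - 196 = 34.916667

34.916667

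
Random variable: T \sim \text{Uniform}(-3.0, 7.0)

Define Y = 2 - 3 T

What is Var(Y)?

For Y = aT + b: Var(Y) = a² * Var(T)
Var(T) = (7 + 3)^2/12 = 8.3333333
Var(Y) = (-3)² * 8.3333333 = 9 * 8.3333333 = 75

75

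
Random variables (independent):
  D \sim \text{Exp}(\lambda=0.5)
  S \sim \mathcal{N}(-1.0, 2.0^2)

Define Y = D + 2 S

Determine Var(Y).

For independent RVs: Var(aX + bY) = a²Var(X) + b²Var(Y)
Var(D) = 4
Var(S) = 4
Var(Y) = 1²*4 + 2²*4
= 1*4 + 4*4 = 20

20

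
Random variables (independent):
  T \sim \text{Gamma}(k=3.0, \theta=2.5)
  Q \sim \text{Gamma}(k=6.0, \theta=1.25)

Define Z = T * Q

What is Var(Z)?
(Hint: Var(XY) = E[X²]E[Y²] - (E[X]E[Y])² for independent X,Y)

Var(XY) = E[X²]E[Y²] - (E[X]E[Y])²
E[T] = 7.5, Var(T) = 18.75
E[Q] = 7.5, Var(Q) = 9.375
E[T²] = 18.75 + 7.5² = 75
E[Q²] = 9.375 + 7.5² = 65.625
Var(Z) = 75*65.625 - (7.5*7.5)²
= 4921.875 - 3164.0625 = 1757.8125

1757.8125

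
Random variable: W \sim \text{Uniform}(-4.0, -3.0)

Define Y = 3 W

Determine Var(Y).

For Y = aW + b: Var(Y) = a² * Var(W)
Var(W) = (-3 + 4)^2/12 = 0.083333333
Var(Y) = 3² * 0.083333333 = 9 * 0.083333333 = 0.75

0.75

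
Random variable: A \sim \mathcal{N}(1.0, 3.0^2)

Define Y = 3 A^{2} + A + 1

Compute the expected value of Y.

E[Y] = 3*E[A²] + 1*E[A] + 1
E[A] = 1
E[A²] = Var(A) + (E[A])² = 9 + 1 = 10
E[Y] = 3*10 + 1*1 + 1 = 32

32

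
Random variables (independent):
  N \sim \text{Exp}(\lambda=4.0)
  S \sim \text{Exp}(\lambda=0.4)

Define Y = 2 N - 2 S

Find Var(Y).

For independent RVs: Var(aX + bY) = a²Var(X) + b²Var(Y)
Var(N) = 0.0625
Var(S) = 6.25
Var(Y) = 2²*0.0625 + (-2)²*6.25
= 4*0.0625 + 4*6.25 = 25.25

25.25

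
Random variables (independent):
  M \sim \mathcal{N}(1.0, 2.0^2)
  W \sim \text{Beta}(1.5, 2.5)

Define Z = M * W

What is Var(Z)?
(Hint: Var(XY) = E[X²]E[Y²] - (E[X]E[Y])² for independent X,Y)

Var(XY) = E[X²]E[Y²] - (E[X]E[Y])²
E[M] = 1, Var(M) = 4
E[W] = 0.375, Var(W) = 0.046875
E[M²] = 4 + 1² = 5
E[W²] = 0.046875 + 0.375² = 0.1875
Var(Z) = 5*0.1875 - (1*0.375)²
= 0.9375 - 0.140625 = 0.796875

0.796875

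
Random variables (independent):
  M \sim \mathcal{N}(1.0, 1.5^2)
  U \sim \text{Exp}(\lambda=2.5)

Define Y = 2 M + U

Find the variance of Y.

For independent RVs: Var(aX + bY) = a²Var(X) + b²Var(Y)
Var(M) = 2.25
Var(U) = 0.16
Var(Y) = 2²*2.25 + 1²*0.16
= 4*2.25 + 1*0.16 = 9.16

9.16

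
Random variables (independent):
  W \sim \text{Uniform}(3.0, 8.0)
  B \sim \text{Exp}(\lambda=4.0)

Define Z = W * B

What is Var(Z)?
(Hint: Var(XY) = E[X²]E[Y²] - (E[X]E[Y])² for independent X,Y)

Var(XY) = E[X²]E[Y²] - (E[X]E[Y])²
E[W] = 5.5, Var(W) = 2.0833333
E[B] = 0.25, Var(B) = 0.0625
E[W²] = 2.0833333 + 5.5² = 32.333333
E[B²] = 0.0625 + 0.25² = 0.125
Var(Z) = 32.333333*0.125 - (5.5*0.25)²
= 4.0416667 - 1.890625 = 2.1510417

2.1510417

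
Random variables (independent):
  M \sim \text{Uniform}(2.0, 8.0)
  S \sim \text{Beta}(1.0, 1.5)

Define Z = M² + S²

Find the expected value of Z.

E[Z] = E[M²] + E[S²]
E[M²] = Var(M) + E[M]² = 3 + 25 = 28
E[S²] = Var(S) + E[S]² = 0.068571429 + 0.16 = 0.22857143
E[Z] = 28 + 0.22857143 = 28.228571

28.228571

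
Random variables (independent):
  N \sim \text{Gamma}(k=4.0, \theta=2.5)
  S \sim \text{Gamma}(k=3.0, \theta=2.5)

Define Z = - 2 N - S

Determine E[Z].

E[Z] = -2*E[N] - 1*E[S]
E[N] = 10
E[S] = 7.5
E[Z] = -2*10 - 1*7.5 = -27.5

-27.5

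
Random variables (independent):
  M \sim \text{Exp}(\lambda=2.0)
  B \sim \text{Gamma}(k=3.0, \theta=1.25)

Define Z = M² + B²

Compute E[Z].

E[Z] = E[M²] + E[B²]
E[M²] = Var(M) + E[M]² = 0.25 + 0.25 = 0.5
E[B²] = Var(B) + E[B]² = 4.6875 + 14.0625 = 18.75
E[Z] = 0.5 + 18.75 = 19.25

19.25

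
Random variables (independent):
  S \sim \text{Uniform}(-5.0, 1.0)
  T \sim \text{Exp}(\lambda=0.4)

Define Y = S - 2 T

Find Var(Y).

For independent RVs: Var(aX + bY) = a²Var(X) + b²Var(Y)
Var(S) = 3
Var(T) = 6.25
Var(Y) = 1²*3 + (-2)²*6.25
= 1*3 + 4*6.25 = 28

28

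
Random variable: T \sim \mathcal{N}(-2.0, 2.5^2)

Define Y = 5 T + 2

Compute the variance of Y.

For Y = aT + b: Var(Y) = a² * Var(T)
Var(T) = 2.5^2 = 6.25
Var(Y) = 5² * 6.25 = 25 * 6.25 = 156.25

156.25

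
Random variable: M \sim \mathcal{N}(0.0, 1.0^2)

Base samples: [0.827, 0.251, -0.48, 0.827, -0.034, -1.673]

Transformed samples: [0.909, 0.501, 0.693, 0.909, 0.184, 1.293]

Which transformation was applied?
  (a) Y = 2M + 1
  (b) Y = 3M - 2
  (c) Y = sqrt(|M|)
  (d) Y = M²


Checking option (c) Y = sqrt(|M|):
  M = 0.827 -> Y = 0.909 ✓
  M = 0.251 -> Y = 0.501 ✓
  M = -0.48 -> Y = 0.693 ✓
All samples match this transformation.

(c) sqrt(|M|)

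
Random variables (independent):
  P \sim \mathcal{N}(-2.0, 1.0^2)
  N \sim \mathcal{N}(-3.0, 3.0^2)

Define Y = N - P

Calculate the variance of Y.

For independent RVs: Var(aX + bY) = a²Var(X) + b²Var(Y)
Var(P) = 1
Var(N) = 9
Var(Y) = (-1)²*1 + 1²*9
= 1*1 + 1*9 = 10

10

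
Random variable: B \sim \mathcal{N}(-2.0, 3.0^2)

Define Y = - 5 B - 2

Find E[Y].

For Y = -5B - 2:
E[Y] = -5 * E[B] - 2
E[B] = -2.0 = -2
E[Y] = -5 * (-2) - 2 = 8

8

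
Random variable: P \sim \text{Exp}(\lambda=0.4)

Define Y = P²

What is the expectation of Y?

E[P²] = Var(P) + (E[P])² = 6.25 + 6.25 = 12.5

12.5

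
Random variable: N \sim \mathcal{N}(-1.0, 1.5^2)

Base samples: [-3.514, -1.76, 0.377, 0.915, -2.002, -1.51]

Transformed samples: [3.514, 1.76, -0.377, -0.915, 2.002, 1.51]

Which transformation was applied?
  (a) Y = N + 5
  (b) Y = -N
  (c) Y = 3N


Checking option (b) Y = -N:
  N = -3.514 -> Y = 3.514 ✓
  N = -1.76 -> Y = 1.76 ✓
  N = 0.377 -> Y = -0.377 ✓
All samples match this transformation.

(b) -N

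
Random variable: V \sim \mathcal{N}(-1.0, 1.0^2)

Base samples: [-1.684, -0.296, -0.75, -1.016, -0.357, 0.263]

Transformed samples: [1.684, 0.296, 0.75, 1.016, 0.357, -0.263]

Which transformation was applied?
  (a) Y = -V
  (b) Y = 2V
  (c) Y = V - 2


Checking option (a) Y = -V:
  V = -1.684 -> Y = 1.684 ✓
  V = -0.296 -> Y = 0.296 ✓
  V = -0.75 -> Y = 0.75 ✓
All samples match this transformation.

(a) -V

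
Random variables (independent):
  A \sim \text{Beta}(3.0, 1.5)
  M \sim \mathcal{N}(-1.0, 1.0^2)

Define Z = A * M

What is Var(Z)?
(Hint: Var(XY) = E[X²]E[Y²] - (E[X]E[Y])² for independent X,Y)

Var(XY) = E[X²]E[Y²] - (E[X]E[Y])²
E[A] = 0.66666667, Var(A) = 0.04040404
E[M] = -1, Var(M) = 1
E[A²] = 0.04040404 + 0.66666667² = 0.48484848
E[M²] = 1 + (-1)² = 2
Var(Z) = 0.48484848*2 - (0.66666667*(-1))²
= 0.96969697 - 0.44444444 = 0.52525253

0.52525253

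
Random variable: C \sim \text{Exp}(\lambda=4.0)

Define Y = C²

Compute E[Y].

Using E[X²] = Var(X) + (E[X])²:
E[C] = 0.25
Var(C) = 1/4.0^2 = 0.0625
E[C²] = 0.0625 + 0.25² = 0.0625 + 0.0625 = 0.125

0.125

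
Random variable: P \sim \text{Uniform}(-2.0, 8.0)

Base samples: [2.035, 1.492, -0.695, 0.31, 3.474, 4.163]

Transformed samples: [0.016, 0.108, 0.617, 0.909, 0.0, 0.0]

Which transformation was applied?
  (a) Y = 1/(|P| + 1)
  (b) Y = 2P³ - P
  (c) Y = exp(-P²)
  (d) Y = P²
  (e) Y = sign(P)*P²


Checking option (c) Y = exp(-P²):
  P = 2.035 -> Y = 0.016 ✓
  P = 1.492 -> Y = 0.108 ✓
  P = -0.695 -> Y = 0.617 ✓
All samples match this transformation.

(c) exp(-P²)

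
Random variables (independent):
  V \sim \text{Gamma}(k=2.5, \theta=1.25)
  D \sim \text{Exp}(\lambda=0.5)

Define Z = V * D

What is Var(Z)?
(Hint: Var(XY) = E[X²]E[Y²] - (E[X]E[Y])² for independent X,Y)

Var(XY) = E[X²]E[Y²] - (E[X]E[Y])²
E[V] = 3.125, Var(V) = 3.90625
E[D] = 2, Var(D) = 4
E[V²] = 3.90625 + 3.125² = 13.671875
E[D²] = 4 + 2² = 8
Var(Z) = 13.671875*8 - (3.125*2)²
= 109.375 - 39.0625 = 70.3125

70.3125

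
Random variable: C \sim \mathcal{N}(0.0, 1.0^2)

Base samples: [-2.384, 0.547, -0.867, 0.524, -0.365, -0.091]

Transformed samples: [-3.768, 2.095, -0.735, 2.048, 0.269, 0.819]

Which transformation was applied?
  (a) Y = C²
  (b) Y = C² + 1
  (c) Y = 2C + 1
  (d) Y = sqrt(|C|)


Checking option (c) Y = 2C + 1:
  C = -2.384 -> Y = -3.768 ✓
  C = 0.547 -> Y = 2.095 ✓
  C = -0.867 -> Y = -0.735 ✓
All samples match this transformation.

(c) 2C + 1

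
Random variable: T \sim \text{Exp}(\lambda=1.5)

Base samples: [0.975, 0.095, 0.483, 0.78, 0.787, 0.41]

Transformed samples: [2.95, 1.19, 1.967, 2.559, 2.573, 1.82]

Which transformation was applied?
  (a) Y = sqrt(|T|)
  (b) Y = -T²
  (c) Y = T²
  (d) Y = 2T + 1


Checking option (d) Y = 2T + 1:
  T = 0.975 -> Y = 2.95 ✓
  T = 0.095 -> Y = 1.19 ✓
  T = 0.483 -> Y = 1.967 ✓
All samples match this transformation.

(d) 2T + 1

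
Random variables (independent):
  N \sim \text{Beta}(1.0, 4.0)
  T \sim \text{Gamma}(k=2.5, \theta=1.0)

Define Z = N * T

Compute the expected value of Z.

For independent RVs: E[XY] = E[X]*E[Y]
E[N] = 0.2
E[T] = 2.5
E[Z] = 0.2 * 2.5 = 0.5

0.5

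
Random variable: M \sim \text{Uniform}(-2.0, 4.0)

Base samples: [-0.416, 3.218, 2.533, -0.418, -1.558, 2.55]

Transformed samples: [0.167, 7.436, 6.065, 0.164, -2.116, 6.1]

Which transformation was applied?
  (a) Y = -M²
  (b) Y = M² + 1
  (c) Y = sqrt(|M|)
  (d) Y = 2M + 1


Checking option (d) Y = 2M + 1:
  M = -0.416 -> Y = 0.167 ✓
  M = 3.218 -> Y = 7.436 ✓
  M = 2.533 -> Y = 6.065 ✓
All samples match this transformation.

(d) 2M + 1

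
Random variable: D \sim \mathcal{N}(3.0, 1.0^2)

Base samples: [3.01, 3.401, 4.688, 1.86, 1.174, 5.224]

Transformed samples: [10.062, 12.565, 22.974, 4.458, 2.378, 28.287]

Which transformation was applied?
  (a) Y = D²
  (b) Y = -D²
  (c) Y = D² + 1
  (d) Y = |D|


Checking option (c) Y = D² + 1:
  D = 3.01 -> Y = 10.062 ✓
  D = 3.401 -> Y = 12.565 ✓
  D = 4.688 -> Y = 22.974 ✓
All samples match this transformation.

(c) D² + 1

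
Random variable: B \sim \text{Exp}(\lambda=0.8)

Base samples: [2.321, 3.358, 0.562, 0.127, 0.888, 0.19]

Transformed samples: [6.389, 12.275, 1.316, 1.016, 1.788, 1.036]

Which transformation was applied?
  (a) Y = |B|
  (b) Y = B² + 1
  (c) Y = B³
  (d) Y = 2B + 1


Checking option (b) Y = B² + 1:
  B = 2.321 -> Y = 6.389 ✓
  B = 3.358 -> Y = 12.275 ✓
  B = 0.562 -> Y = 1.316 ✓
All samples match this transformation.

(b) B² + 1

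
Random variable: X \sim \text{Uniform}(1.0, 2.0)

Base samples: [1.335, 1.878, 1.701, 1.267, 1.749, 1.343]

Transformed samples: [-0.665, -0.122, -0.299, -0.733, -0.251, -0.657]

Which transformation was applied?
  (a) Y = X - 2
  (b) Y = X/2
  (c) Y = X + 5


Checking option (a) Y = X - 2:
  X = 1.335 -> Y = -0.665 ✓
  X = 1.878 -> Y = -0.122 ✓
  X = 1.701 -> Y = -0.299 ✓
All samples match this transformation.

(a) X - 2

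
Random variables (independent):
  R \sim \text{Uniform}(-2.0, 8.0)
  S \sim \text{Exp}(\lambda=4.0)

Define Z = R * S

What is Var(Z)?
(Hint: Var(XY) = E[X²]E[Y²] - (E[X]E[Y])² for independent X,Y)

Var(XY) = E[X²]E[Y²] - (E[X]E[Y])²
E[R] = 3, Var(R) = 8.3333333
E[S] = 0.25, Var(S) = 0.0625
E[R²] = 8.3333333 + 3² = 17.333333
E[S²] = 0.0625 + 0.25² = 0.125
Var(Z) = 17.333333*0.125 - (3*0.25)²
= 2.1666667 - 0.5625 = 1.6041667

1.6041667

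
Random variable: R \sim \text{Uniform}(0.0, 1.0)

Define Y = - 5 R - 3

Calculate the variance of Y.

For Y = aR + b: Var(Y) = a² * Var(R)
Var(R) = (1 - 0)^2/12 = 0.083333333
Var(Y) = (-5)² * 0.083333333 = 25 * 0.083333333 = 2.0833333

2.0833333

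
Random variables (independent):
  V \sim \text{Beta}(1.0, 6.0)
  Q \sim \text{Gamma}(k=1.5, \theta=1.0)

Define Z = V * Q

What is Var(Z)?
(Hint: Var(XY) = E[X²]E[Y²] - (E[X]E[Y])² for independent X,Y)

Var(XY) = E[X²]E[Y²] - (E[X]E[Y])²
E[V] = 0.14285714, Var(V) = 0.015306122
E[Q] = 1.5, Var(Q) = 1.5
E[V²] = 0.015306122 + 0.14285714² = 0.035714286
E[Q²] = 1.5 + 1.5² = 3.75
Var(Z) = 0.035714286*3.75 - (0.14285714*1.5)²
= 0.13392857 - 0.045918367 = 0.088010204

0.088010204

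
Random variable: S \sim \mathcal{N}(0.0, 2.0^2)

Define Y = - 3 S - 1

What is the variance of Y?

For Y = aS + b: Var(Y) = a² * Var(S)
Var(S) = 2.0^2 = 4
Var(Y) = (-3)² * 4 = 9 * 4 = 36

36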